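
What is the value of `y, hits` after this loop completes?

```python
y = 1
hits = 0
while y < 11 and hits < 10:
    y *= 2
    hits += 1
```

Double until >= 11 or 10 iterations
`y, hits` takes the values: (1, 0) → (2, 0) → (2, 1) → (4, 1) → (4, 2) → (8, 2) → (8, 3) → (16, 3) → (16, 4)

Answer: 16, 4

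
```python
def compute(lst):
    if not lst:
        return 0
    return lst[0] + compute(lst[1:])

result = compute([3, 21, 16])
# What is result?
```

3 + 21 + 16 + 0 = 40

Answer: 40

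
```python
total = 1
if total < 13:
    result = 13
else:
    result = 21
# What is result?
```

Trace:
`total = 1` → total = 1
`if total < 13: ...` → total < 13 is True → result = 13
So result = 13

Answer: 13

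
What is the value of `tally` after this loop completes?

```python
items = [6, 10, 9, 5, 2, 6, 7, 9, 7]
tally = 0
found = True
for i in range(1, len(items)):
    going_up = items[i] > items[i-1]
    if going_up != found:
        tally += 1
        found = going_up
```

Count direction changes in [6, 10, 9, 5, 2, 6, 7, 9, 7]
`tally` takes the values: 0 → 1 → 2 → 3

Answer: 3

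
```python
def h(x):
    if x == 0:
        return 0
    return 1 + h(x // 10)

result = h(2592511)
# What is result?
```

Count of digits of 2592511: 7

Answer: 7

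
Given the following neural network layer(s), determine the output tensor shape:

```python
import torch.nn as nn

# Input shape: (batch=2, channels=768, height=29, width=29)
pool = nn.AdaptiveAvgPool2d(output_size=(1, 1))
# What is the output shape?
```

Input: (2, 768, 29, 29) -> Output: (2, 768, 1, 1)

Answer: (2, 768, 1, 1)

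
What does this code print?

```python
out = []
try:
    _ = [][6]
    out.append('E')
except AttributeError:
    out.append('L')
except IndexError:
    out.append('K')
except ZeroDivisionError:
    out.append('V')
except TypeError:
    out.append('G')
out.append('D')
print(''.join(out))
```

Execution trace: 'K' (except IndexError) → 'D' (after the try/except). Output: KD

Answer: KD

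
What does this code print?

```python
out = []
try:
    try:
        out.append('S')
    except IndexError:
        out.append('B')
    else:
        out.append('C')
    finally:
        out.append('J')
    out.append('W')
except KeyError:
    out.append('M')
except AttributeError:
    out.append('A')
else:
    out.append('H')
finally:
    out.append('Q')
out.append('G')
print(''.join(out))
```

Execution trace: 'S' (inner try body, no exception) → 'C' (inner else) → 'J' (inner finally) → 'W' (try body, no exception) → 'H' (else) → 'Q' (finally) → 'G' (after the try/except). Output: SCJWHQG

Answer: SCJWHQG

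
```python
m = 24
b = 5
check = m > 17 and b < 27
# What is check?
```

Trace:
`m = 24` → m = 24
`b = 5` → b = 5
`check = m > 17 and b < 27` → check = True
So check = True

Answer: True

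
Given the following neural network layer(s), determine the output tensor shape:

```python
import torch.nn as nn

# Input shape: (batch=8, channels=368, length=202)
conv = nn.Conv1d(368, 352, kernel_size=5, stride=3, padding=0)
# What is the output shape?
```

Input: (8, 368, 202) -> Output: (8, 352, 66)

Answer: (8, 352, 66)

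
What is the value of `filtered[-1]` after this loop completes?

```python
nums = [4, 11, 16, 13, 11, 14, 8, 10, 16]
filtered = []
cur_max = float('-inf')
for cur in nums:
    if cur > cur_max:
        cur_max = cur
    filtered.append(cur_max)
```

Running max ends at 16
`filtered` takes the values: [] → [4] → [4, 11] → [4, 11, 16] → [4, 11, 16, 16] → [4, 11, 16, 16, 16] → [4, 11, 16, 16, 16, 16] → [4, 11, 16, 16, 16, 16, 16] → [4, 11, 16, 16, 16, 16, 16, 16] → [4, 11, 16, 16, 16, 16, 16, 16, 16]
So `filtered[-1]` = 16

Answer: 16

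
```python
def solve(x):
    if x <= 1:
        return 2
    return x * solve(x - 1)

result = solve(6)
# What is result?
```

solve(6) = 6 * 5 * 4 * 3 * 2 * 2 = 1440

Answer: 1440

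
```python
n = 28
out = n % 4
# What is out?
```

Trace:
`n = 28` → n = 28
`out = n % 4` → out = 0
So out = 0

Answer: 0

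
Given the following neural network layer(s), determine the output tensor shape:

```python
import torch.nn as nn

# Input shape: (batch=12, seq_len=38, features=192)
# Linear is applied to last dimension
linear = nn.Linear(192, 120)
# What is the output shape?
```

Input: (12, 38, 192) -> Output: (12, 38, 120)

Answer: (12, 38, 120)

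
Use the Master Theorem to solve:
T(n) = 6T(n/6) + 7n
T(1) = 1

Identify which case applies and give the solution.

a=6, b=6, f(n)=7n. log_6(6) = 1. Since c=1 = 1, Case 2 applies: T(n) = Θ(n^log_b(a) · log n) = O(n log n).

Answer: O(n log n) - Case 2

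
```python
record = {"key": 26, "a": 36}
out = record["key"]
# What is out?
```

Trace:
`record = {"key": 26, "a": 36}` → record = {'key': 26, 'a': 36}
`out = record["key"]` → out = 26
So out = 26

Answer: 26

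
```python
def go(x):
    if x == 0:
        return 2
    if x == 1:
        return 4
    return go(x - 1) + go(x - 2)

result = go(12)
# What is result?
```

Build up from base cases: go(0)=2, go(1)=4, go(2)=6, go(3)=10, go(4)=16, go(5)=26, go(6)=42, ..., go(12)=754

Answer: 754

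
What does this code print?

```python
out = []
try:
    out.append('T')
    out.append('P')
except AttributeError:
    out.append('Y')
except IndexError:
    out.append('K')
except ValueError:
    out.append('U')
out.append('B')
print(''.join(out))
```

Execution trace: 'T' (try body) → 'P' (try body, no exception) → 'B' (after the try/except). Output: TPB

Answer: TPB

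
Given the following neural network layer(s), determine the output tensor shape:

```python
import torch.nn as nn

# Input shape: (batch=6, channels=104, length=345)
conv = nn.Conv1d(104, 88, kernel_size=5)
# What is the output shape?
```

Input: (6, 104, 345) -> Output: (6, 88, 341)

Answer: (6, 88, 341)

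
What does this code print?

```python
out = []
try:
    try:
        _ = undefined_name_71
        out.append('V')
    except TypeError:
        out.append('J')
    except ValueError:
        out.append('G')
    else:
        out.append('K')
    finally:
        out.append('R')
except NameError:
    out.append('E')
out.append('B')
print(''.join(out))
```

Execution trace: 'R' (inner finally) → 'E' (outer except NameError) → 'B' (after the try/except). Output: REB

Answer: REB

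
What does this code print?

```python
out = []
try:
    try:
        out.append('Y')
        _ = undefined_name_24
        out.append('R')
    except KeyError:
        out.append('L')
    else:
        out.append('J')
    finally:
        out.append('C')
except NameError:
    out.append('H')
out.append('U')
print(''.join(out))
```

Execution trace: 'Y' (try body) → 'C' (finally) → 'H' (outer except NameError) → 'U' (after the try/except). Output: YCHU

Answer: YCHU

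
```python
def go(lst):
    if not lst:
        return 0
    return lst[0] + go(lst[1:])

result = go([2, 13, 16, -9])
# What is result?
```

2 + 13 + 16 + (-9) + 0 = 22

Answer: 22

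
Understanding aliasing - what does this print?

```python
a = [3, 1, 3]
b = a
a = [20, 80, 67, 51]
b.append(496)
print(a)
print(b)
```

Key concept: rebinding vs mutation: a is rebound to a new list, b still points at the original.
Step by step:
`a = [3, 1, 3]` → a = [3, 1, 3]
`b = a` → b = [3, 1, 3] (same object as a)
`a = [20, 80, 67, 51]` → a = [20, 80, 67, 51]
`b.append(496)` → b = [3, 1, 3, 496]
`print(a)` → prints [20, 80, 67, 51]
`print(b)` → prints [3, 1, 3, 496]

Answer:
[20, 80, 67, 51]
[3, 1, 3, 496]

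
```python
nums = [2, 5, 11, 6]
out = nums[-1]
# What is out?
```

Trace:
`nums = [2, 5, 11, 6]` → nums = [2, 5, 11, 6]
`out = nums[-1]` → out = 6
So out = 6

Answer: 6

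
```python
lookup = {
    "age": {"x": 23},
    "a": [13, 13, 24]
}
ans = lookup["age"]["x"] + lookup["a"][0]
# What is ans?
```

Trace:
`lookup = { ...` → lookup = {'age': {'x': 23}, 'a': [13, 13, 24]}
`ans = lookup["age"]["x"] + lookup["a"][0]` → ans = 36
So ans = 36

Answer: 36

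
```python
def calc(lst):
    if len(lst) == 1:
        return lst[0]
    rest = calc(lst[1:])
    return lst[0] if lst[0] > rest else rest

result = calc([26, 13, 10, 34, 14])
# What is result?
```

Recursive max over [26, 13, 10, 34, 14] = 34

Answer: 34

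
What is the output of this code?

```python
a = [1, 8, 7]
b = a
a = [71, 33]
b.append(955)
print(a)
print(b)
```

Key concept: rebinding vs mutation: a is rebound to a new list, b still points at the original.
Step by step:
`a = [1, 8, 7]` → a = [1, 8, 7]
`b = a` → b = [1, 8, 7] (same object as a)
`a = [71, 33]` → a = [71, 33]
`b.append(955)` → b = [1, 8, 7, 955]
`print(a)` → prints [71, 33]
`print(b)` → prints [1, 8, 7, 955]

Answer:
[71, 33]
[1, 8, 7, 955]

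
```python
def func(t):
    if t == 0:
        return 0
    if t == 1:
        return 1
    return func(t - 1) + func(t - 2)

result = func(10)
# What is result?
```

Build up from base cases: func(0)=0, func(1)=1, func(2)=1, func(3)=2, func(4)=3, func(5)=5, func(6)=8, ..., func(10)=55

Answer: 55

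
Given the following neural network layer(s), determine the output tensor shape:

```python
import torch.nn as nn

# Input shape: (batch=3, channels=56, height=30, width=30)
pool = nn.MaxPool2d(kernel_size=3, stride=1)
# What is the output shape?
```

Input: (3, 56, 30, 30) -> Output: (3, 56, 28, 28)

Answer: (3, 56, 28, 28)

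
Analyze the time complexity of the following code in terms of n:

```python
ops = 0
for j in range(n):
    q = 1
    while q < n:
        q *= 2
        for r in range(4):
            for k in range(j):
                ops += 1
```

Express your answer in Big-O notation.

Each loop level contributes: n × log n × 1 × n. Multiplying the contributions gives O(n^2 log n).

Answer: O(n^2 log n)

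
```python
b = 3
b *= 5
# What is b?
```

Trace:
`b = 3` → b = 3
`b *= 5` → b = 15
So b = 15

Answer: 15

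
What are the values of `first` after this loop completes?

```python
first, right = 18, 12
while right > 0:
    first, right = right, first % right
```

GCD of 18 and 12
`first` takes the values: 18 → 12 → 6

Answer: 6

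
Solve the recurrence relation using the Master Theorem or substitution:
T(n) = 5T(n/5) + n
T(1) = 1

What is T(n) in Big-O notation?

By Master Theorem: a=5, b=5, f(n)=n. Since log_5(5) = 1 and f(n) = Θ(n^1), Case 2 applies. T(n) = O(n log n).

Answer: O(n log n)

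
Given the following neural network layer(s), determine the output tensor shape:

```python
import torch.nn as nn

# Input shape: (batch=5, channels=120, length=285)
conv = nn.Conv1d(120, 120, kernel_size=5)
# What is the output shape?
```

Input: (5, 120, 285) -> Output: (5, 120, 281)

Answer: (5, 120, 281)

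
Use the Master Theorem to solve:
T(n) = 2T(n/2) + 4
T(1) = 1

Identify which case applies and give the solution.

a=2, b=2, f(n)=4. log_2(2) = 1. Since c=0 < 1, Case 1 applies: T(n) = Θ(n^log_b(a)) = O(n).

Answer: O(n) - Case 1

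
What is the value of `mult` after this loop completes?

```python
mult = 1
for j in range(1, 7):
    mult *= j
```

6! = 720
`mult` takes the values: 1 → 2 → 6 → 24 → 120 → 720

Answer: 720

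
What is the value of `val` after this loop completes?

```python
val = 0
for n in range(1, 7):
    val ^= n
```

XOR of 1 to 6
`val` takes the values: 0 → 1 → 3 → 0 → 4 → 1 → 7

Answer: 7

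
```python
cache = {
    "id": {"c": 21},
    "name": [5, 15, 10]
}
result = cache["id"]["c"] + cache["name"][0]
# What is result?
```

Trace:
`cache = { ...` → cache = {'id': {'c': 21}, 'name': [5, 15, 10]}
`result = cache["id"]["c"] + cache["name"][0]` → result = 26
So result = 26

Answer: 26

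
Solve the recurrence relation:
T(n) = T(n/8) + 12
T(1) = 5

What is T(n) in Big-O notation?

Each step divides n by 8 and adds 12. After log_8(n) steps we reach T(1)=5. So T(n) = 12·log_8(n) + 5 = O(log n).

Answer: O(log n)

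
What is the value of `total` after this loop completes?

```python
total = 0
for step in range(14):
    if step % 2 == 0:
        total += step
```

Sum of even numbers 0 to 13
`total` takes the values: 0 → 2 → 6 → 12 → 20 → 30 → 42

Answer: 42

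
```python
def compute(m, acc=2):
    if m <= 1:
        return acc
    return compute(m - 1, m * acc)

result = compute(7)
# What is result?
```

Accumulator trace (n, acc): (7, 2) -> (6, 14) -> (5, 84) -> (4, 420) -> (3, 1680) -> (2, 5040) -> (1, 10080) -> return 10080

Answer: 10080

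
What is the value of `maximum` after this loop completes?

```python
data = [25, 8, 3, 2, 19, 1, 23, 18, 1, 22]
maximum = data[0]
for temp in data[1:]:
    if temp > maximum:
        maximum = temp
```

Maximum of [25, 8, 3, 2, 19, 1, 23, 18, 1, 22]
`maximum` takes the values: 25

Answer: 25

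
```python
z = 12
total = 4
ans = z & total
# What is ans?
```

Trace:
`z = 12` → z = 12
`total = 4` → total = 4
`ans = z & total` → ans = 4
So ans = 4

Answer: 4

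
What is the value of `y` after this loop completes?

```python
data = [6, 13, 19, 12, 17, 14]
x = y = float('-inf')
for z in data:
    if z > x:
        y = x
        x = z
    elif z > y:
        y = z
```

Second largest (with repeats) in [6, 13, 19, 12, 17, 14]
`y` takes the values: -inf → 6 → 13 → 17

Answer: 17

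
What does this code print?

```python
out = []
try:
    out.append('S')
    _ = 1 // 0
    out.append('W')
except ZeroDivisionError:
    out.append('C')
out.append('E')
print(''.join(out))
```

Execution trace: 'S' (try body) → 'C' (except ZeroDivisionError) → 'E' (after the try/except). Output: SCE

Answer: SCE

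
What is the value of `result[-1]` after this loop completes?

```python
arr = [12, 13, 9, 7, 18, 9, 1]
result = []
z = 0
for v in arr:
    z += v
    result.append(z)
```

Cumulative sum ends at 69
`result` takes the values: [] → [12] → [12, 25] → [12, 25, 34] → [12, 25, 34, 41] → [12, 25, 34, 41, 59] → [12, 25, 34, 41, 59, 68] → [12, 25, 34, 41, 59, 68, 69]
So `result[-1]` = 69

Answer: 69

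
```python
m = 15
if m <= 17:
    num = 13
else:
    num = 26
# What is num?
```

Trace:
`m = 15` → m = 15
`if m <= 17: ...` → m <= 17 is True → num = 13
So num = 13

Answer: 13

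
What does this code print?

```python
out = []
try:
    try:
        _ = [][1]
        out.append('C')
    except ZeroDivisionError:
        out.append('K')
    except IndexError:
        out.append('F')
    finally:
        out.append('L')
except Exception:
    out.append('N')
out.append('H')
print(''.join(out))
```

Execution trace: 'F' (inner except IndexError) → 'L' (inner finally) → 'H' (after the try/except). Output: FLH

Answer: FLH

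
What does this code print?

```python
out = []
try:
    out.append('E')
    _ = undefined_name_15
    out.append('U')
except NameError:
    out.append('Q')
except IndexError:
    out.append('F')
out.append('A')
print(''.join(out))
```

Execution trace: 'E' (try body) → 'Q' (except NameError) → 'A' (after the try/except). Output: EQA

Answer: EQA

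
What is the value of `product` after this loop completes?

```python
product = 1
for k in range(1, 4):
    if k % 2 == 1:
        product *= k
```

Product of odd numbers 1 to 3
`product` takes the values: 1 → 3

Answer: 3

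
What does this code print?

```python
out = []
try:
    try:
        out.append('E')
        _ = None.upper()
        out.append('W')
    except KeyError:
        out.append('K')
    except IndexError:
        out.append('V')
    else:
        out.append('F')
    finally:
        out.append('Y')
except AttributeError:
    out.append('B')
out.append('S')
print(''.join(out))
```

Execution trace: 'E' (try body) → 'Y' (finally) → 'B' (outer except AttributeError) → 'S' (after the try/except). Output: EYBS

Answer: EYBS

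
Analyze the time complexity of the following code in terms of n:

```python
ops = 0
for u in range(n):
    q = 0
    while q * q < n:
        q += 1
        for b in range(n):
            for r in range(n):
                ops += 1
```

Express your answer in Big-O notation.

Each loop level contributes: n × √n × n × n. Multiplying the contributions gives O(n^3√n).

Answer: O(n^3√n)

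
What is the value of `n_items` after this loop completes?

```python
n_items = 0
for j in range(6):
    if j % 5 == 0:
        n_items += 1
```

Count numbers divisible by 5 in range(6)
`n_items` takes the values: 0 → 1 → 2

Answer: 2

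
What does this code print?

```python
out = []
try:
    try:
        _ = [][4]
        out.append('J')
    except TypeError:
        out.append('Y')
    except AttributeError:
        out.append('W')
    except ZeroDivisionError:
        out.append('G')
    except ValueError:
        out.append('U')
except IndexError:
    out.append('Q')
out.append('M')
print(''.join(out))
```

Execution trace: 'Q' (outer except IndexError) → 'M' (after the try/except). Output: QM

Answer: QM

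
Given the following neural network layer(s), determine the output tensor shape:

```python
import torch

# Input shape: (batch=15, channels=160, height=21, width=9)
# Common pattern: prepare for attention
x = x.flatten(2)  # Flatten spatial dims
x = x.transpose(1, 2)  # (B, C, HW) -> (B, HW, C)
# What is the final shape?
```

Input: (15, 160, 21, 9) -> after flatten(2): (15, 160, 189) -> Output: (15, 189, 160)

Answer: (15, 189, 160)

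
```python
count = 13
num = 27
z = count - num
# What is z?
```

Trace:
`count = 13` → count = 13
`num = 27` → num = 27
`z = count - num` → z = -14
So z = -14

Answer: -14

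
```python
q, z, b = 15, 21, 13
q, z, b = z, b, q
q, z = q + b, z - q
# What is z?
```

Trace:
`q, z, b = 15, 21, 13` → q = 15; z = 21; b = 13
`q, z, b = z, b, q` → q = 21; z = 13; b = 15
`q, z = q + b, z - q` → q = 36; z = -8
So z = -8

Answer: -8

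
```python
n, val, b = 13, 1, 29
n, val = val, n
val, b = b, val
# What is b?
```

Trace:
`n, val, b = 13, 1, 29` → n = 13; val = 1; b = 29
`n, val = val, n` → n = 1; val = 13
`val, b = b, val` → val = 29; b = 13
So b = 13

Answer: 13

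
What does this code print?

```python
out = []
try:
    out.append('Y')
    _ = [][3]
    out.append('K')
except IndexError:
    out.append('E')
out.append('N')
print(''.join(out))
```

Execution trace: 'Y' (try body) → 'E' (except IndexError) → 'N' (after the try/except). Output: YEN

Answer: YEN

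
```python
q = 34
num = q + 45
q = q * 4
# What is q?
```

Trace:
`q = 34` → q = 34
`num = q + 45` → num = 79
`q = q * 4` → q = 136
So q = 136

Answer: 136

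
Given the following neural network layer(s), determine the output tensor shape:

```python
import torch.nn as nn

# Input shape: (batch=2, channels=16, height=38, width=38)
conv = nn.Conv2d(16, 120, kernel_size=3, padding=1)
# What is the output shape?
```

Input: (2, 16, 38, 38) -> Output: (2, 120, 38, 38)

Answer: (2, 120, 38, 38)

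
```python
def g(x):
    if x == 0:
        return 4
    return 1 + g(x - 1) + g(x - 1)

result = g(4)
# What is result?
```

g(x) = 1 + 2·g(x-1), g(0)=4. Closed form: (4+1)·2^4 - 1 = 79.

Answer: 79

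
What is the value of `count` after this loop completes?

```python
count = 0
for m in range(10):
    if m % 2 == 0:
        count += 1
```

Count numbers divisible by 2 in range(10)
`count` takes the values: 0 → 1 → 2 → 3 → 4 → 5

Answer: 5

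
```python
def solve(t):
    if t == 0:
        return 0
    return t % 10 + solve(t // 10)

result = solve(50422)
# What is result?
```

Sum of digits of 50422: 2 + 2 + 4 + 0 + 5 = 13

Answer: 13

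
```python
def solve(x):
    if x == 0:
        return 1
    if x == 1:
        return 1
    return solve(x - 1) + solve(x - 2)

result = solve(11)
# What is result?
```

Build up from base cases: solve(0)=1, solve(1)=1, solve(2)=2, solve(3)=3, solve(4)=5, solve(5)=8, solve(6)=13, ..., solve(11)=144

Answer: 144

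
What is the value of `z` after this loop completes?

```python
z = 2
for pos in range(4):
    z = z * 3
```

Multiply by 3, 4 times: 2 * 3^4 = 162
`z` takes the values: 2 → 6 → 18 → 54 → 162

Answer: 162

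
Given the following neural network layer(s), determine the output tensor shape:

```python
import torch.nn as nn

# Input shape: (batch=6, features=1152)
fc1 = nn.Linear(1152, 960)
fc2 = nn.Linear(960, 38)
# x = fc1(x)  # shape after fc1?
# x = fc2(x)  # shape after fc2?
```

Input: (6, 1152) -> after fc1: (6, 960) -> Output: (6, 38)

Answer: (6, 38)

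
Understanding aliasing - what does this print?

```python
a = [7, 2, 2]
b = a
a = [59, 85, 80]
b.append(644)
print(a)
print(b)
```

Key concept: rebinding vs mutation: a is rebound to a new list, b still points at the original.
Step by step:
`a = [7, 2, 2]` → a = [7, 2, 2]
`b = a` → b = [7, 2, 2] (same object as a)
`a = [59, 85, 80]` → a = [59, 85, 80]
`b.append(644)` → b = [7, 2, 2, 644]
`print(a)` → prints [59, 85, 80]
`print(b)` → prints [7, 2, 2, 644]

Answer:
[59, 85, 80]
[7, 2, 2, 644]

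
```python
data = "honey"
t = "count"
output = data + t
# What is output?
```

Trace:
`data = "honey"` → data = 'honey'
`t = "count"` → t = 'count'
`output = data + t` → output = 'honeycount'
So output = 'honeycount'

Answer: 'honeycount'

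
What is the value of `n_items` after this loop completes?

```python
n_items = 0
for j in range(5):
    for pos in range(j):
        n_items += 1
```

Triangle number: 0+1+2+...+4
`n_items` takes the values: 0 → 1 → 2 → 3 → 4 → 5 → 6 → 7 → 8 → 9 → 10

Answer: 10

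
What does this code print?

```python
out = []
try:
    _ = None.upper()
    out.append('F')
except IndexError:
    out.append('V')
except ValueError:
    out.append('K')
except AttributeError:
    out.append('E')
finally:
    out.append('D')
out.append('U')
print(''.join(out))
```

Execution trace: 'E' (except AttributeError) → 'D' (finally) → 'U' (after the try/except). Output: EDU

Answer: EDU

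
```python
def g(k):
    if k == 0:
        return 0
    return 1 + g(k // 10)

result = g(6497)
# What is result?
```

Count of digits of 6497: 4

Answer: 4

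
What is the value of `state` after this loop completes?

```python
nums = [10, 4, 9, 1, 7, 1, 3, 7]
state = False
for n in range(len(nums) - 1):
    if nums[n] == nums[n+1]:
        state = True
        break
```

Check consecutive duplicates in [10, 4, 9, 1, 7, 1, 3, 7]
`state` takes the values: False

Answer: False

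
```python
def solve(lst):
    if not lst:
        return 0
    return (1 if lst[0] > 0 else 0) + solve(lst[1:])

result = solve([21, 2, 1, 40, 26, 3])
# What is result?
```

Count of positive elements in [21, 2, 1, 40, 26, 3] = 6

Answer: 6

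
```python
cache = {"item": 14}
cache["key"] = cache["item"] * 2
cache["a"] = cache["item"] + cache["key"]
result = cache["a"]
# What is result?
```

Trace:
`cache = {"item": 14}` → cache = {'item': 14}
`cache["key"] = cache["item"] * 2` → cache = {'item': 14, 'key': 28}
`cache["a"] = cache["item"] + cache["key"]` → cache = {'item': 14, 'key': 28, 'a': 42}
`result = cache["a"]` → result = 42
So result = 42

Answer: 42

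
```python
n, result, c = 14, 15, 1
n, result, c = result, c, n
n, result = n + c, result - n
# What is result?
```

Trace:
`n, result, c = 14, 15, 1` → n = 14; result = 15; c = 1
`n, result, c = result, c, n` → n = 15; result = 1; c = 14
`n, result = n + c, result - n` → n = 29; result = -14
So result = -14

Answer: -14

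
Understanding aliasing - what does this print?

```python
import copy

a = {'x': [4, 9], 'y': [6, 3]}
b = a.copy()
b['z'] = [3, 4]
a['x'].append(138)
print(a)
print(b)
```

Key concept: shallow copy of dict with mutable values.
Step by step:
`a = {'x': [4, 9], 'y': [6, 3]}` → a = {'x': [4, 9], 'y': [6, 3]}
`b = a.copy()` → b = {'x': [4, 9], 'y': [6, 3]}
`b['z'] = [3, 4]` → b = {'x': [4, 9], 'y': [6, 3], 'z': [3, 4]}
`a['x'].append(138)` → a = {'x': [4, 9, 138], 'y': [6, 3]}; b = {'x': [4, 9, 138], 'y': [6, 3], 'z': [3, 4]}
`print(a)` → prints {'x': [4, 9, 138], 'y': [6, 3]}
`print(b)` → prints {'x': [4, 9, 138], 'y': [6, 3], 'z': [3, 4]}

Answer:
{'x': [4, 9, 138], 'y': [6, 3]}
{'x': [4, 9, 138], 'y': [6, 3], 'z': [3, 4]}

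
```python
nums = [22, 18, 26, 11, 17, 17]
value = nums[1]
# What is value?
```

Trace:
`nums = [22, 18, 26, 11, 17, 17]` → nums = [22, 18, 26, 11, 17, 17]
`value = nums[1]` → value = 18
So value = 18

Answer: 18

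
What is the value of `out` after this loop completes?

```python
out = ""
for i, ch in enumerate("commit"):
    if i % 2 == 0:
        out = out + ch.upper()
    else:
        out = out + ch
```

Uppercase even positions in 'commit'
`out` takes the values: "" → "C" → "Co" → "CoM" → "CoMm" → "CoMmI" → "CoMmIt"

Answer: "CoMmIt"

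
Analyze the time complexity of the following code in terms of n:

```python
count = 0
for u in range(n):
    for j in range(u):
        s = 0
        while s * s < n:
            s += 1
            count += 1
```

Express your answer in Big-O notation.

Each loop level contributes: n × n × √n. Multiplying the contributions gives O(n^2√n).

Answer: O(n^2√n)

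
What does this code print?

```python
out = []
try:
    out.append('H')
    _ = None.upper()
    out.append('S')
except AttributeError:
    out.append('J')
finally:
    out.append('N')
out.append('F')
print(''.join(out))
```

Execution trace: 'H' (try body) → 'J' (except AttributeError) → 'N' (finally) → 'F' (after the try/except). Output: HJNF

Answer: HJNF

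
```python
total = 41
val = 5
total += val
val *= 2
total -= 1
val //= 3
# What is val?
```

Trace:
`total = 41` → total = 41
`val = 5` → val = 5
`total += val` → total = 46
`val *= 2` → val = 10
`total -= 1` → total = 45
`val //= 3` → val = 3
So val = 3

Answer: 3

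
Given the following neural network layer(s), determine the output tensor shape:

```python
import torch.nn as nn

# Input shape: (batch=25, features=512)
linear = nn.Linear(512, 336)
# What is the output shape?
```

Input: (25, 512) -> Output: (25, 336)

Answer: (25, 336)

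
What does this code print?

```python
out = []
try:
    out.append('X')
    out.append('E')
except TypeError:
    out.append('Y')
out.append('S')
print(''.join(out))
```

Execution trace: 'X' (try body) → 'E' (try body, no exception) → 'S' (after the try/except). Output: XES

Answer: XES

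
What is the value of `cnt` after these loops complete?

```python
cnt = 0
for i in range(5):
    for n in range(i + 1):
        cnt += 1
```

Triangle: 1 + 2 + ... + 5
`cnt` takes the values: 0 → 1 → 2 → 3 → 4 → 5 → 6 → 7 → 8 → 9 → 10 → 11 → 12 → 13 → 14 → 15

Answer: 15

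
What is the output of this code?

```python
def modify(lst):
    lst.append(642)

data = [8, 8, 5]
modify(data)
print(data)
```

Key concept: function modifies passed list.
Step by step:
`data = [8, 8, 5]` → data = [8, 8, 5]
`modify(data)` → data = [8, 8, 5, 642]
`print(data)` → prints [8, 8, 5, 642]

Answer: [8, 8, 5, 642]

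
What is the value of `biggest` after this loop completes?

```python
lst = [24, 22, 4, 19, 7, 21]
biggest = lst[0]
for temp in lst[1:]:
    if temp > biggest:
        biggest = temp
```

Maximum of [24, 22, 4, 19, 7, 21]
`biggest` takes the values: 24

Answer: 24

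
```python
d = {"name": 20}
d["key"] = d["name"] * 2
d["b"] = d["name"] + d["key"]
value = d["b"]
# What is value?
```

Trace:
`d = {"name": 20}` → d = {'name': 20}
`d["key"] = d["name"] * 2` → d = {'name': 20, 'key': 40}
`d["b"] = d["name"] + d["key"]` → d = {'name': 20, 'key': 40, 'b': 60}
`value = d["b"]` → value = 60
So value = 60

Answer: 60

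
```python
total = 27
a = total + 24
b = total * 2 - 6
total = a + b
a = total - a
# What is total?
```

Trace:
`total = 27` → total = 27
`a = total + 24` → a = 51
`b = total * 2 - 6` → b = 48
`total = a + b` → total = 99
`a = total - a` → a = 48
So total = 99

Answer: 99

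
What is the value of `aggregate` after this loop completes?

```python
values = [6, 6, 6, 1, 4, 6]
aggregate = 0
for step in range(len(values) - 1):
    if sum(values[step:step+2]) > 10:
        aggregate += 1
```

Count windows with sum > 10
`aggregate` takes the values: 0 → 1 → 2

Answer: 2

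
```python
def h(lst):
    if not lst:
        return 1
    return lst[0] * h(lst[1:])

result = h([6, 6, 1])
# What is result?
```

Product over [6, 6, 1] = 6 * 6 * 1 = 36

Answer: 36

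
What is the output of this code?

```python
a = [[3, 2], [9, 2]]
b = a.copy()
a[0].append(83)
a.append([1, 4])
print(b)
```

Key concept: shallow copy with nested lists.
Step by step:
`a = [[3, 2], [9, 2]]` → a = [[3, 2], [9, 2]]
`b = a.copy()` → b = [[3, 2], [9, 2]]
`a[0].append(83)` → a = [[3, 2, 83], [9, 2]]; b = [[3, 2, 83], [9, 2]]
`a.append([1, 4])` → a = [[3, 2, 83], [9, 2], [1, 4]]
`print(b)` → prints [[3, 2, 83], [9, 2]]

Answer: [[3, 2, 83], [9, 2]]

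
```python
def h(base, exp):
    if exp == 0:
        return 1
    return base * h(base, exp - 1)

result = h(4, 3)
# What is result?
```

h(4, 3) = 4 * 4 * 4 = 64

Answer: 64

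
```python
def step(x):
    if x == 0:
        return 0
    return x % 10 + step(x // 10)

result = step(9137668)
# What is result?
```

Sum of digits of 9137668: 8 + 6 + 6 + 7 + 3 + 1 + 9 = 40

Answer: 40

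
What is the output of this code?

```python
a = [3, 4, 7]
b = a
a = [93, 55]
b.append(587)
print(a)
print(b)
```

Key concept: rebinding vs mutation: a is rebound to a new list, b still points at the original.
Step by step:
`a = [3, 4, 7]` → a = [3, 4, 7]
`b = a` → b = [3, 4, 7] (same object as a)
`a = [93, 55]` → a = [93, 55]
`b.append(587)` → b = [3, 4, 7, 587]
`print(a)` → prints [93, 55]
`print(b)` → prints [3, 4, 7, 587]

Answer:
[93, 55]
[3, 4, 7, 587]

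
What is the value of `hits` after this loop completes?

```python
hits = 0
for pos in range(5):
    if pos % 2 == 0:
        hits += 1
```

Count numbers divisible by 2 in range(5)
`hits` takes the values: 0 → 1 → 2 → 3

Answer: 3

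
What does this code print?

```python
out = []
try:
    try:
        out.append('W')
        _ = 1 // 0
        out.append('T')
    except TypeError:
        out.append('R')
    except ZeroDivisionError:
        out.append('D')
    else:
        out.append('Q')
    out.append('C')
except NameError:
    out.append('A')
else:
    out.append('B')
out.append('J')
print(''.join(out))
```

Execution trace: 'W' (inner try body) → 'D' (inner except ZeroDivisionError) → 'C' (try body, no exception) → 'B' (else) → 'J' (after the try/except). Output: WDCBJ

Answer: WDCBJ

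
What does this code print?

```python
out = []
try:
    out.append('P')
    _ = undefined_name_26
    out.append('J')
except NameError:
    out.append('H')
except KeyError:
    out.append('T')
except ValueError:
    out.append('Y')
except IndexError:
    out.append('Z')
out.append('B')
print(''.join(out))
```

Execution trace: 'P' (try body) → 'H' (except NameError) → 'B' (after the try/except). Output: PHB

Answer: PHB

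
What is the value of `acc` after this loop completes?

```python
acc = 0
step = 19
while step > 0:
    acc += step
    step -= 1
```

Sum 19 down to 1
`acc` takes the values: 0 → 19 → 37 → 54 → 70 → 85 → 99 → 112 → 124 → 135 → 145 → 154 → 162 → 169 → 175 → 180 → 184 → 187 → 189 → 190

Answer: 190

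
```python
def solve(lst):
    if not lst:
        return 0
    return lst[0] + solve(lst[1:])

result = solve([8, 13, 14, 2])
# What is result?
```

8 + 13 + 14 + 2 + 0 = 37

Answer: 37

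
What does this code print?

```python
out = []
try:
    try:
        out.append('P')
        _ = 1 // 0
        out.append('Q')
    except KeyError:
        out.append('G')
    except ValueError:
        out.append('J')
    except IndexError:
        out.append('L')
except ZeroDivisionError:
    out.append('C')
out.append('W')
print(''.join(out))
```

Execution trace: 'P' (try body) → 'C' (outer except ZeroDivisionError) → 'W' (after the try/except). Output: PCW

Answer: PCW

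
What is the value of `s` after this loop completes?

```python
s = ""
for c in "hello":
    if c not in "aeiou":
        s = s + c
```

Remove vowels from 'hello'
`s` takes the values: "" → "h" → "hl" → "hll"

Answer: "hll"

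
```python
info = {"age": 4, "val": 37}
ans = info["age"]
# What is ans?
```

Trace:
`info = {"age": 4, "val": 37}` → info = {'age': 4, 'val': 37}
`ans = info["age"]` → ans = 4
So ans = 4

Answer: 4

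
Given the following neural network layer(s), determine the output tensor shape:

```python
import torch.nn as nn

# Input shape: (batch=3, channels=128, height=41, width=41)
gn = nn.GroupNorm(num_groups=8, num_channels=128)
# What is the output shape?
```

Input: (3, 128, 41, 41) -> Output: (3, 128, 41, 41)

Answer: (3, 128, 41, 41)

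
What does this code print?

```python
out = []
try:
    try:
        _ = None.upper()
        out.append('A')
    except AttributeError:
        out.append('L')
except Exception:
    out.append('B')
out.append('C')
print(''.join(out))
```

Execution trace: 'L' (inner except AttributeError) → 'C' (after the try/except). Output: LC

Answer: LC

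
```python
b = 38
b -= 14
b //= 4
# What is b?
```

Trace:
`b = 38` → b = 38
`b -= 14` → b = 24
`b //= 4` → b = 6
So b = 6

Answer: 6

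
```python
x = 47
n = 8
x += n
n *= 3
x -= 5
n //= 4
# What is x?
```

Trace:
`x = 47` → x = 47
`n = 8` → n = 8
`x += n` → x = 55
`n *= 3` → n = 24
`x -= 5` → x = 50
`n //= 4` → n = 6
So x = 50

Answer: 50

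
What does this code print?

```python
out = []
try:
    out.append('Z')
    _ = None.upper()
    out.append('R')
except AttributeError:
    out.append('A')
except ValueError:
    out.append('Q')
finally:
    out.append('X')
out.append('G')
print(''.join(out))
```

Execution trace: 'Z' (try body) → 'A' (except AttributeError) → 'X' (finally) → 'G' (after the try/except). Output: ZAXG

Answer: ZAXG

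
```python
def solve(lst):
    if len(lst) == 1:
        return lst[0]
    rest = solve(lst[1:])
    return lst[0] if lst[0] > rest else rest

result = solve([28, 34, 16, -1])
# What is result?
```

Recursive max over [28, 34, 16, -1] = 34

Answer: 34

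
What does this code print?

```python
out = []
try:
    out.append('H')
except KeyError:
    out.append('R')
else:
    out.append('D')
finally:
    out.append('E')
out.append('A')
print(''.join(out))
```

Execution trace: 'H' (try body, no exception) → 'D' (else) → 'E' (finally) → 'A' (after the try/except). Output: HDEA

Answer: HDEA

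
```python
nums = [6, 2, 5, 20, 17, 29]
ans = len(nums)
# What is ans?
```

Trace:
`nums = [6, 2, 5, 20, 17, 29]` → nums = [6, 2, 5, 20, 17, 29]
`ans = len(nums)` → ans = 6
So ans = 6

Answer: 6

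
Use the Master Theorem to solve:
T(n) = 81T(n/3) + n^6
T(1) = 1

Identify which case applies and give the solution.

a=81, b=3, f(n)=n^6. log_3(81) = 4. Since c=6 > 4 and the regularity condition holds (81(n/3)^6 = (81/3^6)n^6 with 81/3^6 < 1), Case 3 applies: T(n) = Θ(f(n)) = O(n^6).

Answer: O(n^6) - Case 3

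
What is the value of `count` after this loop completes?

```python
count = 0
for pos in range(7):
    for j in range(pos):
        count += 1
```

Triangle number: 0+1+2+...+6
`count` takes the values: 0 → 1 → 2 → 3 → 4 → 5 → 6 → 7 → 8 → 9 → 10 → 11 → 12 → 13 → 14 → 15 → 16 → 17 → 18 → 19 → 20 → 21

Answer: 21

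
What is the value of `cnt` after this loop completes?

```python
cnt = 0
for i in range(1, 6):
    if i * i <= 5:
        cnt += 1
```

Count numbers where i² ≤ 5
`cnt` takes the values: 0 → 1 → 2

Answer: 2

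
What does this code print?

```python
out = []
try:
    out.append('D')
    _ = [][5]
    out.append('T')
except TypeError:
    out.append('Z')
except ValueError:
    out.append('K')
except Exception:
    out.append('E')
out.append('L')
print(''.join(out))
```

Execution trace: 'D' (try body) → 'E' (except Exception) → 'L' (after the try/except). Output: DEL

Answer: DEL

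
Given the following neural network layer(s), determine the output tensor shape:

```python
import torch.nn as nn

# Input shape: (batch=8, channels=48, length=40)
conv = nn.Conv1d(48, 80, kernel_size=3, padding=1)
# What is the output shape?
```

Input: (8, 48, 40) -> Output: (8, 80, 40)

Answer: (8, 80, 40)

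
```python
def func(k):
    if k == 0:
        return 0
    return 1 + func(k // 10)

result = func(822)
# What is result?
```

Count of digits of 822: 3

Answer: 3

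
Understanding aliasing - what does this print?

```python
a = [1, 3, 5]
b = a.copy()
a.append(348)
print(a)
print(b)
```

Key concept: list.copy() creates independent copy.
Step by step:
`a = [1, 3, 5]` → a = [1, 3, 5]
`b = a.copy()` → b = [1, 3, 5]
`a.append(348)` → a = [1, 3, 5, 348]
`print(a)` → prints [1, 3, 5, 348]
`print(b)` → prints [1, 3, 5]

Answer:
[1, 3, 5, 348]
[1, 3, 5]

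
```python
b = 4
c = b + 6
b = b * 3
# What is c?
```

Trace:
`b = 4` → b = 4
`c = b + 6` → c = 10
`b = b * 3` → b = 12
So c = 10

Answer: 10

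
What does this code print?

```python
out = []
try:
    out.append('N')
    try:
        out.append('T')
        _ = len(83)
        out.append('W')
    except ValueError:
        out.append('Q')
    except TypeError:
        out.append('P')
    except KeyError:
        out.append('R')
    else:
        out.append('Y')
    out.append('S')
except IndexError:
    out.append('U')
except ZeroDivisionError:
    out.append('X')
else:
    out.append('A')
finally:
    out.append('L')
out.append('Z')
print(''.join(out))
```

Execution trace: 'N' (try body) → 'T' (inner try body) → 'P' (inner except TypeError) → 'S' (try body, no exception) → 'A' (else) → 'L' (finally) → 'Z' (after the try/except). Output: NTPSALZ

Answer: NTPSALZ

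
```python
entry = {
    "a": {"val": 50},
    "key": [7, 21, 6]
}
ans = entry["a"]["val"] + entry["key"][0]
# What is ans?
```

Trace:
`entry = { ...` → entry = {'a': {'val': 50}, 'key': [7, 21, 6]}
`ans = entry["a"]["val"] + entry["key"][0]` → ans = 57
So ans = 57

Answer: 57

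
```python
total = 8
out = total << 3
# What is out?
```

Trace:
`total = 8` → total = 8
`out = total << 3` → out = 64
So out = 64

Answer: 64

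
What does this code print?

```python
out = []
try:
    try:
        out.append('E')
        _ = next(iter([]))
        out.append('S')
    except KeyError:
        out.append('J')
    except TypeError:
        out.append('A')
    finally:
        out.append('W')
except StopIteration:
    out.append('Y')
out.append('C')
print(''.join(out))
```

Execution trace: 'E' (try body) → 'W' (finally) → 'Y' (outer except StopIteration) → 'C' (after the try/except). Output: EWYC

Answer: EWYC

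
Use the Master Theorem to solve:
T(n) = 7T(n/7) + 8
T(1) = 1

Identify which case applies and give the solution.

a=7, b=7, f(n)=8. log_7(7) = 1. Since c=0 < 1, Case 1 applies: T(n) = Θ(n^log_b(a)) = O(n).

Answer: O(n) - Case 1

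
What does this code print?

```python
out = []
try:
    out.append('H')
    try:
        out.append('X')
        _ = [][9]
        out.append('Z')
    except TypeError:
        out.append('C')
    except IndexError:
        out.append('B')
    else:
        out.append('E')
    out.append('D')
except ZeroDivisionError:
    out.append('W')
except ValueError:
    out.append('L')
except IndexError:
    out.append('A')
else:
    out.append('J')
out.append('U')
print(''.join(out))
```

Execution trace: 'H' (try body) → 'X' (inner try body) → 'B' (inner except IndexError) → 'D' (try body, no exception) → 'J' (else) → 'U' (after the try/except). Output: HXBDJU

Answer: HXBDJU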